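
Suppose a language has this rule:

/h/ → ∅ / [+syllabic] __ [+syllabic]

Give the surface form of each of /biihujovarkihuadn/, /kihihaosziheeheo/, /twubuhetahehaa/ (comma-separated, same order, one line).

/biihujovarkihuadn/: /h/ occurs between vowels /i/ and /u/, so it deletes. /h/ occurs between vowels /i/ and /u/, so it deletes. → [biiujovarkiuadn].
/kihihaosziheeheo/: /h/ occurs between vowels /i/ and /i/, so it deletes. /h/ occurs between vowels /i/ and /a/, so it deletes. /h/ occurs between vowels /i/ and /e/, so it deletes. /h/ occurs between vowels /e/ and /e/, so it deletes. → [kiiaoszieeeo].
/twubuhetahehaa/: /h/ occurs between vowels /u/ and /e/, so it deletes. /h/ occurs between vowels /a/ and /e/, so it deletes. /h/ occurs between vowels /e/ and /a/, so it deletes. → [twubuetaeaa].

biiujovarkiuadn, kiiaoszieeeo, twubuetaeaa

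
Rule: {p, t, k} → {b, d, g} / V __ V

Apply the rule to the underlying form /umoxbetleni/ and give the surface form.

umoxbetleni

No segment of /umoxbetleni/ meets the structural description of the rule, so the form surfaces unchanged.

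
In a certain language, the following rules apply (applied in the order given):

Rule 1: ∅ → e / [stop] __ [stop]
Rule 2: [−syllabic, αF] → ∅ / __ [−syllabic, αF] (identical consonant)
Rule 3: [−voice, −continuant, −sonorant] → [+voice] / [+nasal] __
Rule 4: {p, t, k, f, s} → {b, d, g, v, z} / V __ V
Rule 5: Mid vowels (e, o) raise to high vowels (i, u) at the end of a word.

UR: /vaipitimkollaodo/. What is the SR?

vaibidimgolaodu

Rule 1 (stop-cluster e-epenthesis): no segment meets the environment; /vaipitimkollaodo/ is unchanged.
Rule 2 (degemination): /ll/ is a geminate; the first /l/ deletes. /vaipitimkollaodo/ → vaipitimkolaodo.
Rule 3 (post-nasal voicing): /k/ is a voiceless stop immediately after the nasal /m/, so it voices to [g]. /vaipitimkolaodo/ → vaipitimgolaodo.
Rule 4 (intervocalic voicing): /p/ is a voiceless obstruent between vowels /i/ and /i/, so it voices to [b]. /t/ is a voiceless obstruent between vowels /i/ and /i/, so it voices to [d]. /vaipitimgolaodo/ → vaibidimgolaodo.
Rule 5 (final vowel raising): /o/ is a mid vowel in word-final position, so it raises to [u]. /vaibidimgolaodo/ → vaibidimgolaodu.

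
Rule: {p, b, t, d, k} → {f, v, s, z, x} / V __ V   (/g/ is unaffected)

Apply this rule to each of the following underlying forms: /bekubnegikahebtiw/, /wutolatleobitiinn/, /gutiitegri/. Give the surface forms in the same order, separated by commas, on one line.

bexubnegixahebtiw, wusolatleovisiinn, gusiisegri

/bekubnegikahebtiw/: /k/ is a stop between vowels /e/ and /u/, so it spirantizes to the fricative [x]. /k/ is a stop between vowels /i/ and /a/, so it spirantizes to the fricative [x]. → [bexubnegixahebtiw].
/wutolatleobitiinn/: /t/ is a stop between vowels /u/ and /o/, so it spirantizes to the fricative [s]. /b/ is a stop between vowels /o/ and /i/, so it spirantizes to the fricative [v]. /t/ is a stop between vowels /i/ and /i/, so it spirantizes to the fricative [s]. → [wusolatleovisiinn].
/gutiitegri/: /t/ is a stop between vowels /u/ and /i/, so it spirantizes to the fricative [s]. /t/ is a stop between vowels /i/ and /e/, so it spirantizes to the fricative [s]. → [gusiisegri].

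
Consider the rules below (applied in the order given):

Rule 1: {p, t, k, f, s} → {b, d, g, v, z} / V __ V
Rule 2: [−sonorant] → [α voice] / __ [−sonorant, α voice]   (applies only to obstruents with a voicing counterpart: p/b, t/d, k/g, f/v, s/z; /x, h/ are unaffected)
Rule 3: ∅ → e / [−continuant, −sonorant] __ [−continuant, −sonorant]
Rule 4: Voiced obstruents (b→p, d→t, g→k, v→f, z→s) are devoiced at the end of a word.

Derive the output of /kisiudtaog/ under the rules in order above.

kiziutetaok

Rule 1 (intervocalic voicing): /s/ is a voiceless obstruent between vowels /i/ and /i/, so it voices to [z]. /kisiudtaog/ → kiziudtaog.
Rule 2 (regressive voicing assimilation): /d/ precedes the voiceless obstruent /t/, so it devoices to [t] by assimilation. /kiziudtaog/ → kiziuttaog.
Rule 3 (stop-cluster e-epenthesis): /t/ and /t/ form a stop–stop cluster, so [e] is inserted between them. /kiziuttaog/ → kiziutetaog.
Rule 4 (final devoicing): /g/ is a voiced obstruent in word-final position, so it devoices to [k]. /kiziutetaog/ → kiziutetaok.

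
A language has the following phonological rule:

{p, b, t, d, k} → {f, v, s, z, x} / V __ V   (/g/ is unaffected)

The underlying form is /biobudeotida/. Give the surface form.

/b/ is a stop between vowels /o/ and /u/, so it spirantizes to the fricative [v].
/d/ is a stop between vowels /u/ and /e/, so it spirantizes to the fricative [z].
/t/ is a stop between vowels /o/ and /i/, so it spirantizes to the fricative [s].
/d/ is a stop between vowels /i/ and /a/, so it spirantizes to the fricative [z].
Surface form: [biovuzeosiza].

biovuzeosiza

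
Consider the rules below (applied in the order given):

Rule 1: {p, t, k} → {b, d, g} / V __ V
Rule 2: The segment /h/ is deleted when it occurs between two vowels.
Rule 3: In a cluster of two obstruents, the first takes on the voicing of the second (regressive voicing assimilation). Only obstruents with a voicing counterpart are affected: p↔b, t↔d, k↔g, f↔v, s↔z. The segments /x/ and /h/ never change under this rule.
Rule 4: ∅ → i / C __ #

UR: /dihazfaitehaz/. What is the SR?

Rule 1 (intervocalic voicing): /t/ is a voiceless stop between vowels /i/ and /e/, so it voices to [d]. /dihazfaitehaz/ → dihazfaidehaz.
Rule 2 (intervocalic h-deletion): /h/ occurs between vowels /i/ and /a/, so it deletes. /h/ occurs between vowels /e/ and /a/, so it deletes. /dihazfaidehaz/ → diazfaideaz.
Rule 3 (regressive voicing assimilation): /z/ precedes the voiceless obstruent /f/, so it devoices to [s] by assimilation. /diazfaideaz/ → diasfaideaz.
Rule 4 (final i-epenthesis): the form ends in the consonant /z/, so [i] is inserted word-finally. /diasfaideaz/ → diasfaideazi.

diasfaideazi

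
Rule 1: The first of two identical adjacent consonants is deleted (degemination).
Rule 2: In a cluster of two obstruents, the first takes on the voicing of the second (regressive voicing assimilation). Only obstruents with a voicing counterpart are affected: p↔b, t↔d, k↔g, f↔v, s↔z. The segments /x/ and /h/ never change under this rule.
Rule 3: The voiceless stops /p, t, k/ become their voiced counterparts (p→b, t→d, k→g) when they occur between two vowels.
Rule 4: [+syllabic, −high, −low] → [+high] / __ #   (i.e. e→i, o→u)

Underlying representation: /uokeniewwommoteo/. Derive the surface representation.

Rule 1 (degemination): /ww/ is a geminate; the first /w/ deletes. /mm/ is a geminate; the first /m/ deletes. /uokeniewwommoteo/ → uokeniewomoteo.
Rule 2 (regressive voicing assimilation): no segment meets the environment; /uokeniewomoteo/ is unchanged.
Rule 3 (intervocalic voicing): /k/ is a voiceless stop between vowels /o/ and /e/, so it voices to [g]. /t/ is a voiceless stop between vowels /o/ and /e/, so it voices to [d]. /uokeniewomoteo/ → uogeniewomodeo.
Rule 4 (final vowel raising): /o/ is a mid vowel in word-final position, so it raises to [u]. /uogeniewomodeo/ → uogeniewomodeu.

uogeniewomodeu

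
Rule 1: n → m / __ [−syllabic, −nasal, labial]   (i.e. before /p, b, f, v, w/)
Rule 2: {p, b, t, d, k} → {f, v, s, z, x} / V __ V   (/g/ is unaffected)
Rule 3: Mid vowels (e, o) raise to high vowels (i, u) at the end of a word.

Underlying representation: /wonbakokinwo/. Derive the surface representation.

Rule 1 (nasal place assimilation): /n/ precedes the labial consonant /b/, so it assimilates in place to [m]. /n/ precedes the labial consonant /w/, so it assimilates in place to [m]. /wonbakokinwo/ → wombakokimwo.
Rule 2 (intervocalic spirantization): /k/ is a stop between vowels /a/ and /o/, so it spirantizes to the fricative [x]. /k/ is a stop between vowels /o/ and /i/, so it spirantizes to the fricative [x]. /wombakokimwo/ → wombaxoximwo.
Rule 3 (final vowel raising): /o/ is a mid vowel in word-final position, so it raises to [u]. /wombaxoximwo/ → wombaxoximwu.

wombaxoximwu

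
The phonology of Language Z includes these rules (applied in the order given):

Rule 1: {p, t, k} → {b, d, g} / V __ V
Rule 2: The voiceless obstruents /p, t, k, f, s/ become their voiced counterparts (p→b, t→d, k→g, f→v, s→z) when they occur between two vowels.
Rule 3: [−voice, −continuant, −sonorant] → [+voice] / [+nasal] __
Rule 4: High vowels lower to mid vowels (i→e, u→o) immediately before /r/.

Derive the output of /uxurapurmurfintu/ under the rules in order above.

Rule 1 (intervocalic voicing): /p/ is a voiceless stop between vowels /a/ and /u/, so it voices to [b]. /uxurapurmurfintu/ → uxuraburmurfintu.
Rule 2 (intervocalic voicing): no segment meets the environment; /uxuraburmurfintu/ is unchanged.
Rule 3 (post-nasal voicing): /t/ is a voiceless stop immediately after the nasal /n/, so it voices to [d]. /uxuraburmurfintu/ → uxuraburmurfindu.
Rule 4 (pre-rhotic lowering): /u/ is a high vowel immediately before /r/, so it lowers to [o]. /u/ is a high vowel immediately before /r/, so it lowers to [o]. /u/ is a high vowel immediately before /r/, so it lowers to [o]. /uxuraburmurfindu/ → uxorabormorfindu.

uxorabormorfindu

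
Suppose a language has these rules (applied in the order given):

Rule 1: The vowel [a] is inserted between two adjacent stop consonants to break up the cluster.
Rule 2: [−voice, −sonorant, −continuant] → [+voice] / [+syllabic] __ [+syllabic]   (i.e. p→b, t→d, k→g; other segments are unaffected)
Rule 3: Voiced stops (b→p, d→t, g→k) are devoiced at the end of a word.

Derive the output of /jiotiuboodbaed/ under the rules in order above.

Rule 1 (stop-cluster a-epenthesis): /d/ and /b/ form a stop–stop cluster, so [a] is inserted between them. /jiotiuboodbaed/ → jiotiuboodabaed.
Rule 2 (intervocalic voicing): /t/ is a voiceless stop between vowels /o/ and /i/, so it voices to [d]. /jiotiuboodabaed/ → jiodiuboodabaed.
Rule 3 (final devoicing): /d/ is a voiced stop in word-final position, so it devoices to [t]. /jiodiuboodabaed/ → jiodiuboodabaet.

jiodiuboodabaet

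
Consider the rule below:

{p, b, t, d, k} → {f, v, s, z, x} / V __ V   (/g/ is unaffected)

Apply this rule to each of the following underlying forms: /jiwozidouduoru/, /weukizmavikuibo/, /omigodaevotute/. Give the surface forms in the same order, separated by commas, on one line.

/jiwozidouduoru/: /d/ is a stop between vowels /i/ and /o/, so it spirantizes to the fricative [z]. /d/ is a stop between vowels /u/ and /u/, so it spirantizes to the fricative [z]. → [jiwozizouzuoru].
/weukizmavikuibo/: /k/ is a stop between vowels /u/ and /i/, so it spirantizes to the fricative [x]. /k/ is a stop between vowels /i/ and /u/, so it spirantizes to the fricative [x]. /b/ is a stop between vowels /i/ and /o/, so it spirantizes to the fricative [v]. → [weuxizmavixuivo].
/omigodaevotute/: /d/ is a stop between vowels /o/ and /a/, so it spirantizes to the fricative [z]. /t/ is a stop between vowels /o/ and /u/, so it spirantizes to the fricative [s]. /t/ is a stop between vowels /u/ and /e/, so it spirantizes to the fricative [s]. → [omigozaevosuse].

jiwozizouzuoru, weuxizmavixuivo, omigozaevosuse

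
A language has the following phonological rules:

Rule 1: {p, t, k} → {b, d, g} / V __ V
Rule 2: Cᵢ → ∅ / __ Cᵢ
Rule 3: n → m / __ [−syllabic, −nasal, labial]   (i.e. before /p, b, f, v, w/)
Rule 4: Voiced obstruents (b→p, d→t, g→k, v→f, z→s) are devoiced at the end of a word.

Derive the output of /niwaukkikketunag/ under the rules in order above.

niwaukikedunak

Rule 1 (intervocalic voicing): /t/ is a voiceless stop between vowels /e/ and /u/, so it voices to [d]. /niwaukkikketunag/ → niwaukkikkedunag.
Rule 2 (degemination): /kk/ is a geminate; the first /k/ deletes. /kk/ is a geminate; the first /k/ deletes. /niwaukkikkedunag/ → niwaukikedunag.
Rule 3 (nasal place assimilation): no segment meets the environment; /niwaukikedunag/ is unchanged.
Rule 4 (final devoicing): /g/ is a voiced obstruent in word-final position, so it devoices to [k]. /niwaukikedunag/ → niwaukikedunak.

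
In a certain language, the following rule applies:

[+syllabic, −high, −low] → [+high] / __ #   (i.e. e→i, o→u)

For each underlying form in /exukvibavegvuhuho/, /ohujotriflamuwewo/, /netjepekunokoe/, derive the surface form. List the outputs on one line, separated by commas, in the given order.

exukvibavegvuhuhu, ohujotriflamuwewu, netjepekunokoi

/exukvibavegvuhuho/: /o/ is a mid vowel in word-final position, so it raises to [u]. → [exukvibavegvuhuhu].
/ohujotriflamuwewo/: /o/ is a mid vowel in word-final position, so it raises to [u]. → [ohujotriflamuwewu].
/netjepekunokoe/: /e/ is a mid vowel in word-final position, so it raises to [i]. → [netjepekunokoi].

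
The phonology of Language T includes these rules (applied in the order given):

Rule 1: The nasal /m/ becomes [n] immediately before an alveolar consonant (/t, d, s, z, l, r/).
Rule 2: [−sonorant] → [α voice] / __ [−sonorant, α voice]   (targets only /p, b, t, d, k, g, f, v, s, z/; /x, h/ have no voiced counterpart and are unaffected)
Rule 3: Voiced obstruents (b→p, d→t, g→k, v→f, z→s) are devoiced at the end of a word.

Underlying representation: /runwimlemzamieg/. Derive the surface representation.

runwinlenzamiek

Rule 1 (nasal place assimilation): /m/ precedes the alveolar consonant /l/, so it assimilates in place to [n]. /m/ precedes the alveolar consonant /z/, so it assimilates in place to [n]. /runwimlemzamieg/ → runwinlenzamieg.
Rule 2 (regressive voicing assimilation): no segment meets the environment; /runwinlenzamieg/ is unchanged.
Rule 3 (final devoicing): /g/ is a voiced obstruent in word-final position, so it devoices to [k]. /runwinlenzamieg/ → runwinlenzamiek.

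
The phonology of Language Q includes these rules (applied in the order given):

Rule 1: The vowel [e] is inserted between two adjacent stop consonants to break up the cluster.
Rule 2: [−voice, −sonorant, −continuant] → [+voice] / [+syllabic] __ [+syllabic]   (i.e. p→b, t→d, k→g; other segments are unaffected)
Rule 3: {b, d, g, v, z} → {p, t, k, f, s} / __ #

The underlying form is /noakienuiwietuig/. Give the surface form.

Rule 1 (stop-cluster e-epenthesis): no segment meets the environment; /noakienuiwietuig/ is unchanged.
Rule 2 (intervocalic voicing): /k/ is a voiceless stop between vowels /a/ and /i/, so it voices to [g]. /t/ is a voiceless stop between vowels /e/ and /u/, so it voices to [d]. /noakienuiwietuig/ → noagienuiwieduig.
Rule 3 (final devoicing): /g/ is a voiced obstruent in word-final position, so it devoices to [k]. /noagienuiwieduig/ → noagienuiwieduik.

noagienuiwieduik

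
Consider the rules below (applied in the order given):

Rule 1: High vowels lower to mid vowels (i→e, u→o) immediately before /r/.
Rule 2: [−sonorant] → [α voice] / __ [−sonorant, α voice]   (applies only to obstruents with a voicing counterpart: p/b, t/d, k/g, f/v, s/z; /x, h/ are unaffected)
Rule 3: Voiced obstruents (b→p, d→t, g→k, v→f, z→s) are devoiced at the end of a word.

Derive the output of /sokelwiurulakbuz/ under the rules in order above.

Rule 1 (pre-rhotic lowering): /u/ is a high vowel immediately before /r/, so it lowers to [o]. /sokelwiurulakbuz/ → sokelwiorulakbuz.
Rule 2 (regressive voicing assimilation): /k/ precedes the voiced obstruent /b/, so it voices to [g] by assimilation. /sokelwiorulakbuz/ → sokelwiorulagbuz.
Rule 3 (final devoicing): /z/ is a voiced obstruent in word-final position, so it devoices to [s]. /sokelwiorulagbuz/ → sokelwiorulagbus.

sokelwiorulagbus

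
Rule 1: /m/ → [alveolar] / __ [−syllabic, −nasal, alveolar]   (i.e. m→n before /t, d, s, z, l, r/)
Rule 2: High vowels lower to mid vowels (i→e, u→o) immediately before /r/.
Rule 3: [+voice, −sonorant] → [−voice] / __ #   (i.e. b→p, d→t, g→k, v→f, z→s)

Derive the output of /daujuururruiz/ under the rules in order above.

daujuororruis

Rule 1 (nasal place assimilation): no segment meets the environment; /daujuururruiz/ is unchanged.
Rule 2 (pre-rhotic lowering): /u/ is a high vowel immediately before /r/, so it lowers to [o]. /u/ is a high vowel immediately before /r/, so it lowers to [o]. /daujuururruiz/ → daujuororruiz.
Rule 3 (final devoicing): /z/ is a voiced obstruent in word-final position, so it devoices to [s]. /daujuororruiz/ → daujuororruis.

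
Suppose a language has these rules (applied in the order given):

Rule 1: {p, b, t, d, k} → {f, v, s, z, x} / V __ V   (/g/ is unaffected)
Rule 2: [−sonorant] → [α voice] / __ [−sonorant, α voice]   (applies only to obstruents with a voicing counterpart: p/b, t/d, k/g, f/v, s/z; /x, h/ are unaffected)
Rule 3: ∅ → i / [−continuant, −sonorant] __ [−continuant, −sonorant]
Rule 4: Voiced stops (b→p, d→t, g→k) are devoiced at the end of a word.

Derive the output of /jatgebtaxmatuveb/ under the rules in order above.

Rule 1 (intervocalic spirantization): /t/ is a stop between vowels /a/ and /u/, so it spirantizes to the fricative [s]. /jatgebtaxmatuveb/ → jatgebtaxmasuveb.
Rule 2 (regressive voicing assimilation): /t/ precedes the voiced obstruent /g/, so it voices to [d] by assimilation. /b/ precedes the voiceless obstruent /t/, so it devoices to [p] by assimilation. /jatgebtaxmasuveb/ → jadgeptaxmasuveb.
Rule 3 (stop-cluster i-epenthesis): /d/ and /g/ form a stop–stop cluster, so [i] is inserted between them. /p/ and /t/ form a stop–stop cluster, so [i] is inserted between them. /jadgeptaxmasuveb/ → jadigepitaxmasuveb.
Rule 4 (final devoicing): /b/ is a voiced stop in word-final position, so it devoices to [p]. /jadigepitaxmasuveb/ → jadigepitaxmasuvep.

jadigepitaxmasuvep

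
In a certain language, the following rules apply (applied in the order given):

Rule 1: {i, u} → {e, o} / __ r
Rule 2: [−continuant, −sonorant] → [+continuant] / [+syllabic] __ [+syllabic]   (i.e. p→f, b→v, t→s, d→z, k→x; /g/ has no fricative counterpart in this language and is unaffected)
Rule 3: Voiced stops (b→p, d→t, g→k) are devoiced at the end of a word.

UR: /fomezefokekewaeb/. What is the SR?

fomezefoxexewaep

Rule 1 (pre-rhotic lowering): no segment meets the environment; /fomezefokekewaeb/ is unchanged.
Rule 2 (intervocalic spirantization): /k/ is a stop between vowels /o/ and /e/, so it spirantizes to the fricative [x]. /k/ is a stop between vowels /e/ and /e/, so it spirantizes to the fricative [x]. /fomezefokekewaeb/ → fomezefoxexewaeb.
Rule 3 (final devoicing): /b/ is a voiced stop in word-final position, so it devoices to [p]. /fomezefoxexewaeb/ → fomezefoxexewaep.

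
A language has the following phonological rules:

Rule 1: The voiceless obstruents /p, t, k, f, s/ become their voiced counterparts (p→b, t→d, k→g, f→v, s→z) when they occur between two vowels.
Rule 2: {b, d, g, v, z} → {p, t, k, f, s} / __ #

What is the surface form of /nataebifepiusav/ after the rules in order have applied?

nadaebivebiuzaf

Rule 1 (intervocalic voicing): /t/ is a voiceless obstruent between vowels /a/ and /a/, so it voices to [d]. /f/ is a voiceless obstruent between vowels /i/ and /e/, so it voices to [v]. /p/ is a voiceless obstruent between vowels /e/ and /i/, so it voices to [b]. /s/ is a voiceless obstruent between vowels /u/ and /a/, so it voices to [z]. /nataebifepiusav/ → nadaebivebiuzav.
Rule 2 (final devoicing): /v/ is a voiced obstruent in word-final position, so it devoices to [f]. /nadaebivebiuzav/ → nadaebivebiuzaf.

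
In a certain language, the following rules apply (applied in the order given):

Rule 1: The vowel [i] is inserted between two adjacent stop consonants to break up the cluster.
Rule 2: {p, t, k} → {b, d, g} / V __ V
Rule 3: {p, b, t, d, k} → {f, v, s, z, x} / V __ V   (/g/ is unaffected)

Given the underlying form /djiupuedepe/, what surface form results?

Rule 1 (stop-cluster i-epenthesis): no segment meets the environment; /djiupuedepe/ is unchanged.
Rule 2 (intervocalic voicing): /p/ is a voiceless stop between vowels /u/ and /u/, so it voices to [b]. /p/ is a voiceless stop between vowels /e/ and /e/, so it voices to [b]. /djiupuedepe/ → djiubuedebe.
Rule 3 (intervocalic spirantization): /b/ is a stop between vowels /u/ and /u/, so it spirantizes to the fricative [v]. /d/ is a stop between vowels /e/ and /e/, so it spirantizes to the fricative [z]. /b/ is a stop between vowels /e/ and /e/, so it spirantizes to the fricative [v]. /djiubuedebe/ → djiuvuezeve.

djiuvuezeve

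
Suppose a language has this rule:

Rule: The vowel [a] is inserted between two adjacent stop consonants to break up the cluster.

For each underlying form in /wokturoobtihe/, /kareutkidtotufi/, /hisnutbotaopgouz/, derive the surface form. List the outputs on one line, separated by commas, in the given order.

wokaturoobatihe, kareutakidatotufi, hisnutabotaopagouz

/wokturoobtihe/: /k/ and /t/ form a stop–stop cluster, so [a] is inserted between them. /b/ and /t/ form a stop–stop cluster, so [a] is inserted between them. → [wokaturoobatihe].
/kareutkidtotufi/: /t/ and /k/ form a stop–stop cluster, so [a] is inserted between them. /d/ and /t/ form a stop–stop cluster, so [a] is inserted between them. → [kareutakidatotufi].
/hisnutbotaopgouz/: /t/ and /b/ form a stop–stop cluster, so [a] is inserted between them. /p/ and /g/ form a stop–stop cluster, so [a] is inserted between them. → [hisnutabotaopagouz].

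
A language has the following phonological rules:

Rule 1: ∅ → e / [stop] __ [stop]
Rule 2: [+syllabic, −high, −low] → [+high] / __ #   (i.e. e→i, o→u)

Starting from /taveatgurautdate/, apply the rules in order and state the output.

Rule 1 (stop-cluster e-epenthesis): /t/ and /g/ form a stop–stop cluster, so [e] is inserted between them. /t/ and /d/ form a stop–stop cluster, so [e] is inserted between them. /taveatgurautdate/ → taveategurautedate.
Rule 2 (final vowel raising): /e/ is a mid vowel in word-final position, so it raises to [i]. /taveategurautedate/ → taveategurautedati.

taveategurautedati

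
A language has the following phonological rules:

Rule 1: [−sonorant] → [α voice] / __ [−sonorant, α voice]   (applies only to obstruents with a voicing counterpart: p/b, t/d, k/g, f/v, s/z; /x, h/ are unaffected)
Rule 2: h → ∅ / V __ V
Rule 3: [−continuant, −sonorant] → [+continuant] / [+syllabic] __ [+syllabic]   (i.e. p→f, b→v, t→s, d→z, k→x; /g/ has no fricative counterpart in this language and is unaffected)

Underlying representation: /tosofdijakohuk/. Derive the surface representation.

Rule 1 (regressive voicing assimilation): /f/ precedes the voiced obstruent /d/, so it voices to [v] by assimilation. /tosofdijakohuk/ → tosovdijakohuk.
Rule 2 (intervocalic h-deletion): /h/ occurs between vowels /o/ and /u/, so it deletes. /tosovdijakohuk/ → tosovdijakouk.
Rule 3 (intervocalic spirantization): /k/ is a stop between vowels /a/ and /o/, so it spirantizes to the fricative [x]. /tosovdijakouk/ → tosovdijaxouk.

tosovdijaxouk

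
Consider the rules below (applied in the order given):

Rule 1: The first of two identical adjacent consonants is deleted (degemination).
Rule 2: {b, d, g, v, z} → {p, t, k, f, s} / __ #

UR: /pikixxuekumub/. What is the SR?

Rule 1 (degemination): /xx/ is a geminate; the first /x/ deletes. /pikixxuekumub/ → pikixuekumub.
Rule 2 (final devoicing): /b/ is a voiced obstruent in word-final position, so it devoices to [p]. /pikixuekumub/ → pikixuekumup.

pikixuekumup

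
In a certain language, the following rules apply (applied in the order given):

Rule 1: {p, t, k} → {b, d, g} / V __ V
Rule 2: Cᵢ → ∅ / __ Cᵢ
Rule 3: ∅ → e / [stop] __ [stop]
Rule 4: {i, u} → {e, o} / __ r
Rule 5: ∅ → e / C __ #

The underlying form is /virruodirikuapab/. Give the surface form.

veruoderiguababe

Rule 1 (intervocalic voicing): /k/ is a voiceless stop between vowels /i/ and /u/, so it voices to [g]. /p/ is a voiceless stop between vowels /a/ and /a/, so it voices to [b]. /virruodirikuapab/ → virruodiriguabab.
Rule 2 (degemination): /rr/ is a geminate; the first /r/ deletes. /virruodiriguabab/ → viruodiriguabab.
Rule 3 (stop-cluster e-epenthesis): no segment meets the environment; /viruodiriguabab/ is unchanged.
Rule 4 (pre-rhotic lowering): /i/ is a high vowel immediately before /r/, so it lowers to [e]. /i/ is a high vowel immediately before /r/, so it lowers to [e]. /viruodiriguabab/ → veruoderiguabab.
Rule 5 (final e-epenthesis): the form ends in the consonant /b/, so [e] is inserted word-finally. /veruoderiguabab/ → veruoderiguababe.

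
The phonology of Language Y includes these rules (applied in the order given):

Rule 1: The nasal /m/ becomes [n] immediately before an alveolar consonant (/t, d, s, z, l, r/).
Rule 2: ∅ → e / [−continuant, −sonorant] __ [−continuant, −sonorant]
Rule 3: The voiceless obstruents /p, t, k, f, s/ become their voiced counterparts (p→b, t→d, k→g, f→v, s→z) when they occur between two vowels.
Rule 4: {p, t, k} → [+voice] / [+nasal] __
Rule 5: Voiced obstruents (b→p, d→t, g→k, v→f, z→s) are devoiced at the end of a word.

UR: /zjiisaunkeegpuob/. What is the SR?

zjiizaungeegebuop

Rule 1 (nasal place assimilation): no segment meets the environment; /zjiisaunkeegpuob/ is unchanged.
Rule 2 (stop-cluster e-epenthesis): /g/ and /p/ form a stop–stop cluster, so [e] is inserted between them. /zjiisaunkeegpuob/ → zjiisaunkeegepuob.
Rule 3 (intervocalic voicing): /s/ is a voiceless obstruent between vowels /i/ and /a/, so it voices to [z]. /p/ is a voiceless obstruent between vowels /e/ and /u/, so it voices to [b]. /zjiisaunkeegepuob/ → zjiizaunkeegebuob.
Rule 4 (post-nasal voicing): /k/ is a voiceless stop immediately after the nasal /n/, so it voices to [g]. /zjiizaunkeegebuob/ → zjiizaungeegebuob.
Rule 5 (final devoicing): /b/ is a voiced obstruent in word-final position, so it devoices to [p]. /zjiizaungeegebuob/ → zjiizaungeegebuop.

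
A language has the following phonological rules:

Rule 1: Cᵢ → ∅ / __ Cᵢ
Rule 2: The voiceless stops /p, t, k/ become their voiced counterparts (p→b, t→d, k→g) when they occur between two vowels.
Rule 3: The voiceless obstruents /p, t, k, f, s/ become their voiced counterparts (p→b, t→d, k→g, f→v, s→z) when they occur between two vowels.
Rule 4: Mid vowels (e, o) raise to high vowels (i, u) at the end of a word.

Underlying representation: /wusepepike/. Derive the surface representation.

wuzebebigi

Rule 1 (degemination): no segment meets the environment; /wusepepike/ is unchanged.
Rule 2 (intervocalic voicing): /p/ is a voiceless stop between vowels /e/ and /e/, so it voices to [b]. /p/ is a voiceless stop between vowels /e/ and /i/, so it voices to [b]. /k/ is a voiceless stop between vowels /i/ and /e/, so it voices to [g]. /wusepepike/ → wusebebige.
Rule 3 (intervocalic voicing): /s/ is a voiceless obstruent between vowels /u/ and /e/, so it voices to [z]. /wusebebige/ → wuzebebige.
Rule 4 (final vowel raising): /e/ is a mid vowel in word-final position, so it raises to [i]. /wuzebebige/ → wuzebebigi.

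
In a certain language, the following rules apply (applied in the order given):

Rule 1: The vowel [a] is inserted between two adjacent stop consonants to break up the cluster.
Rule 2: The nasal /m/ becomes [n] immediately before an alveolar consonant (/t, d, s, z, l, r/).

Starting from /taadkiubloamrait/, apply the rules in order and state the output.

Rule 1 (stop-cluster a-epenthesis): /d/ and /k/ form a stop–stop cluster, so [a] is inserted between them. /taadkiubloamrait/ → taadakiubloamrait.
Rule 2 (nasal place assimilation): /m/ precedes the alveolar consonant /r/, so it assimilates in place to [n]. /taadakiubloamrait/ → taadakiubloanrait.

taadakiubloanrait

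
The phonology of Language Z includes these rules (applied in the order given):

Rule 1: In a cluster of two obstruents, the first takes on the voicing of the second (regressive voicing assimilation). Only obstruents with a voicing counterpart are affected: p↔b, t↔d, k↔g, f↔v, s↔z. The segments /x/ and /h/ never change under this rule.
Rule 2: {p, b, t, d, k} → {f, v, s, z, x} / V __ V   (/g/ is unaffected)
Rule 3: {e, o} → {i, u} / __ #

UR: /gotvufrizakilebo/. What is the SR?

godvufrizaxilevu

Rule 1 (regressive voicing assimilation): /t/ precedes the voiced obstruent /v/, so it voices to [d] by assimilation. /gotvufrizakilebo/ → godvufrizakilebo.
Rule 2 (intervocalic spirantization): /k/ is a stop between vowels /a/ and /i/, so it spirantizes to the fricative [x]. /b/ is a stop between vowels /e/ and /o/, so it spirantizes to the fricative [v]. /godvufrizakilebo/ → godvufrizaxilevo.
Rule 3 (final vowel raising): /o/ is a mid vowel in word-final position, so it raises to [u]. /godvufrizaxilevo/ → godvufrizaxilevu.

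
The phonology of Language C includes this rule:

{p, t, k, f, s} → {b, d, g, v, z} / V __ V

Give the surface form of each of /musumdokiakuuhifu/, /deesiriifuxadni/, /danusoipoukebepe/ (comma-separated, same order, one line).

/musumdokiakuuhifu/: /s/ is a voiceless obstruent between vowels /u/ and /u/, so it voices to [z]. /k/ is a voiceless obstruent between vowels /o/ and /i/, so it voices to [g]. /k/ is a voiceless obstruent between vowels /a/ and /u/, so it voices to [g]. /f/ is a voiceless obstruent between vowels /i/ and /u/, so it voices to [v]. → [muzumdogiaguuhivu].
/deesiriifuxadni/: /s/ is a voiceless obstruent between vowels /e/ and /i/, so it voices to [z]. /f/ is a voiceless obstruent between vowels /i/ and /u/, so it voices to [v]. → [deeziriivuxadni].
/danusoipoukebepe/: /s/ is a voiceless obstruent between vowels /u/ and /o/, so it voices to [z]. /p/ is a voiceless obstruent between vowels /i/ and /o/, so it voices to [b]. /k/ is a voiceless obstruent between vowels /u/ and /e/, so it voices to [g]. /p/ is a voiceless obstruent between vowels /e/ and /e/, so it voices to [b]. → [danuzoibougebebe].

muzumdogiaguuhivu, deeziriivuxadni, danuzoibougebebe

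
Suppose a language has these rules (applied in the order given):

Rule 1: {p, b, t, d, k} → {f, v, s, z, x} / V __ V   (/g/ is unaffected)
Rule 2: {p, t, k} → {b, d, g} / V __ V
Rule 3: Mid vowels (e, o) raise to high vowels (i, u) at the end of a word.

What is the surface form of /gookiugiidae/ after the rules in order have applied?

Rule 1 (intervocalic spirantization): /k/ is a stop between vowels /o/ and /i/, so it spirantizes to the fricative [x]. /d/ is a stop between vowels /i/ and /a/, so it spirantizes to the fricative [z]. /gookiugiidae/ → gooxiugiizae.
Rule 2 (intervocalic voicing): no segment meets the environment; /gooxiugiizae/ is unchanged.
Rule 3 (final vowel raising): /e/ is a mid vowel in word-final position, so it raises to [i]. /gooxiugiizae/ → gooxiugiizai.

gooxiugiizai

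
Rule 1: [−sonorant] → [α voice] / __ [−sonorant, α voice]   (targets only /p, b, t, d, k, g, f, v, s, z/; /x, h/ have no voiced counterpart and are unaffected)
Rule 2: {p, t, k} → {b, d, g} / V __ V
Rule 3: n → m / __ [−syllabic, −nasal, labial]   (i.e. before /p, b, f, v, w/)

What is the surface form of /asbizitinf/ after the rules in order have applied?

Rule 1 (regressive voicing assimilation): /s/ precedes the voiced obstruent /b/, so it voices to [z] by assimilation. /asbizitinf/ → azbizitinf.
Rule 2 (intervocalic voicing): /t/ is a voiceless stop between vowels /i/ and /i/, so it voices to [d]. /azbizitinf/ → azbizidinf.
Rule 3 (nasal place assimilation): /n/ precedes the labial consonant /f/, so it assimilates in place to [m]. /azbizidinf/ → azbizidimf.

azbizidimf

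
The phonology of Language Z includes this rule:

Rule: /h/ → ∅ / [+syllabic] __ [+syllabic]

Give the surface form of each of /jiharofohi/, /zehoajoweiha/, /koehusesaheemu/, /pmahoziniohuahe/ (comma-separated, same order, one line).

jiarofoi, zeoajoweia, koeusesaeemu, pmaoziniouae

/jiharofohi/: /h/ occurs between vowels /i/ and /a/, so it deletes. /h/ occurs between vowels /o/ and /i/, so it deletes. → [jiarofoi].
/zehoajoweiha/: /h/ occurs between vowels /e/ and /o/, so it deletes. /h/ occurs between vowels /i/ and /a/, so it deletes. → [zeoajoweia].
/koehusesaheemu/: /h/ occurs between vowels /e/ and /u/, so it deletes. /h/ occurs between vowels /a/ and /e/, so it deletes. → [koeusesaeemu].
/pmahoziniohuahe/: /h/ occurs between vowels /a/ and /o/, so it deletes. /h/ occurs between vowels /o/ and /u/, so it deletes. /h/ occurs between vowels /a/ and /e/, so it deletes. → [pmaoziniouae].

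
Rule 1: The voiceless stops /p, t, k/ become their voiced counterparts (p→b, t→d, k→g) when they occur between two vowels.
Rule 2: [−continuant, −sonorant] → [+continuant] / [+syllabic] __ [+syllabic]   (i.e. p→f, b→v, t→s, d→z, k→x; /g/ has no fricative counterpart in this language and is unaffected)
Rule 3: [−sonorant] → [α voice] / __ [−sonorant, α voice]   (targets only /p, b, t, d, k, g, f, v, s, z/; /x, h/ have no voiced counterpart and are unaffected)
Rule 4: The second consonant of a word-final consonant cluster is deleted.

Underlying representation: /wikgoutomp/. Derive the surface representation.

wiggouzom

Rule 1 (intervocalic voicing): /t/ is a voiceless stop between vowels /u/ and /o/, so it voices to [d]. /wikgoutomp/ → wikgoudomp.
Rule 2 (intervocalic spirantization): /d/ is a stop between vowels /u/ and /o/, so it spirantizes to the fricative [z]. /wikgoudomp/ → wikgouzomp.
Rule 3 (regressive voicing assimilation): /k/ precedes the voiced obstruent /g/, so it voices to [g] by assimilation. /wikgouzomp/ → wiggouzomp.
Rule 4 (final cluster simplification): /p/ is the second consonant of a word-final cluster /mp/, so it deletes. /wiggouzomp/ → wiggouzom.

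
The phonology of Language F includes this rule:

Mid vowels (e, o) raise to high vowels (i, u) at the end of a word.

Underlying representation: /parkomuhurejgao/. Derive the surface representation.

Scanning /parkomuhurejgao/: /o/ at position 5 is not in the conditioning environment; /e/ at position 11 is not in the conditioning environment; /o/ is a mid vowel in word-final position, so it raises to [u].
Result: [parkomuhurejgau].

parkomuhurejgau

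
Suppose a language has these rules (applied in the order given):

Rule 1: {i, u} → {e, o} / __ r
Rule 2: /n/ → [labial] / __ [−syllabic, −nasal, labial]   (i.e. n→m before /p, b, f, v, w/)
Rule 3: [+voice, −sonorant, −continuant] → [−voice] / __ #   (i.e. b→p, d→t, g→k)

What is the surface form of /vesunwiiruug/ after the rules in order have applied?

vesumwieruuk

Rule 1 (pre-rhotic lowering): /i/ is a high vowel immediately before /r/, so it lowers to [e]. /vesunwiiruug/ → vesunwieruug.
Rule 2 (nasal place assimilation): /n/ precedes the labial consonant /w/, so it assimilates in place to [m]. /vesunwieruug/ → vesumwieruug.
Rule 3 (final devoicing): /g/ is a voiced stop in word-final position, so it devoices to [k]. /vesumwieruug/ → vesumwieruuk.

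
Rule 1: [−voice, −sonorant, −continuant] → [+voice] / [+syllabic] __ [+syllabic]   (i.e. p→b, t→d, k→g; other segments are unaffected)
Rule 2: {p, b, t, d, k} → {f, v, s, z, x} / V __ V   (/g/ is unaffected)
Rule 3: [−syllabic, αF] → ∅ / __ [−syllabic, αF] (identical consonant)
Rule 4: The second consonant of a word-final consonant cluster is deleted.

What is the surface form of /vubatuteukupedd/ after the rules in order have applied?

Rule 1 (intervocalic voicing): /t/ is a voiceless stop between vowels /a/ and /u/, so it voices to [d]. /t/ is a voiceless stop between vowels /u/ and /e/, so it voices to [d]. /k/ is a voiceless stop between vowels /u/ and /u/, so it voices to [g]. /p/ is a voiceless stop between vowels /u/ and /e/, so it voices to [b]. /vubatuteukupedd/ → vubadudeugubedd.
Rule 2 (intervocalic spirantization): /b/ is a stop between vowels /u/ and /a/, so it spirantizes to the fricative [v]. /d/ is a stop between vowels /a/ and /u/, so it spirantizes to the fricative [z]. /d/ is a stop between vowels /u/ and /e/, so it spirantizes to the fricative [z]. /b/ is a stop between vowels /u/ and /e/, so it spirantizes to the fricative [v]. /vubadudeugubedd/ → vuvazuzeuguvedd.
Rule 3 (degemination): /dd/ is a geminate; the first /d/ deletes. /vuvazuzeuguvedd/ → vuvazuzeuguved.
Rule 4 (final cluster simplification): no segment meets the environment; /vuvazuzeuguved/ is unchanged.

vuvazuzeuguved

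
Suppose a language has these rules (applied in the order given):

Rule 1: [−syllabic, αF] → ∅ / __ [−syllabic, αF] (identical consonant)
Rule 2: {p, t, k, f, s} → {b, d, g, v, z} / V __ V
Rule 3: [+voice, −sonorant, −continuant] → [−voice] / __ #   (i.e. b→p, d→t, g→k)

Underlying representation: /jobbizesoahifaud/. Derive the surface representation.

Rule 1 (degemination): /bb/ is a geminate; the first /b/ deletes. /jobbizesoahifaud/ → jobizesoahifaud.
Rule 2 (intervocalic voicing): /s/ is a voiceless obstruent between vowels /e/ and /o/, so it voices to [z]. /f/ is a voiceless obstruent between vowels /i/ and /a/, so it voices to [v]. /jobizesoahifaud/ → jobizezoahivaud.
Rule 3 (final devoicing): /d/ is a voiced stop in word-final position, so it devoices to [t]. /jobizezoahivaud/ → jobizezoahivaut.

jobizezoahivaut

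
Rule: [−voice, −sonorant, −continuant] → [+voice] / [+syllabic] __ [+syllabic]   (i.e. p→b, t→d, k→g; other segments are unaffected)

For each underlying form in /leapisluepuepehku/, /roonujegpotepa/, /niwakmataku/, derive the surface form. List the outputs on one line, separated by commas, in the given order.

leabisluebuebehku, roonujegpodeba, niwakmadagu

/leapisluepuepehku/: /p/ is a voiceless stop between vowels /a/ and /i/, so it voices to [b]. /p/ is a voiceless stop between vowels /e/ and /u/, so it voices to [b]. /p/ is a voiceless stop between vowels /e/ and /e/, so it voices to [b]. → [leabisluebuebehku].
/roonujegpotepa/: /t/ is a voiceless stop between vowels /o/ and /e/, so it voices to [d]. /p/ is a voiceless stop between vowels /e/ and /a/, so it voices to [b]. → [roonujegpodeba].
/niwakmataku/: /t/ is a voiceless stop between vowels /a/ and /a/, so it voices to [d]. /k/ is a voiceless stop between vowels /a/ and /u/, so it voices to [g]. → [niwakmadagu].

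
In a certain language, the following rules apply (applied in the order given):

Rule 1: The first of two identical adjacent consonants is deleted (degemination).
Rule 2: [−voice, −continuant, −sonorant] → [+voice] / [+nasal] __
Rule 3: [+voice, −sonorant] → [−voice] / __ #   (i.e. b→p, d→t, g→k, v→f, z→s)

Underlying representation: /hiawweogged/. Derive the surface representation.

hiaweoget

Rule 1 (degemination): /ww/ is a geminate; the first /w/ deletes. /gg/ is a geminate; the first /g/ deletes. /hiawweogged/ → hiaweoged.
Rule 2 (post-nasal voicing): no segment meets the environment; /hiaweoged/ is unchanged.
Rule 3 (final devoicing): /d/ is a voiced obstruent in word-final position, so it devoices to [t]. /hiaweoged/ → hiaweoget.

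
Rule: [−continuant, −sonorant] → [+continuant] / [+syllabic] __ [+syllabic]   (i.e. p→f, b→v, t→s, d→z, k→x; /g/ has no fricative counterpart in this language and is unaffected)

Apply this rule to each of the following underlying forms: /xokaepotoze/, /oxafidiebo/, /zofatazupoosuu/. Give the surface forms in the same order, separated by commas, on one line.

xoxaefosoze, oxafizievo, zofasazufoosuu

/xokaepotoze/: /k/ is a stop between vowels /o/ and /a/, so it spirantizes to the fricative [x]. /p/ is a stop between vowels /e/ and /o/, so it spirantizes to the fricative [f]. /t/ is a stop between vowels /o/ and /o/, so it spirantizes to the fricative [s]. → [xoxaefosoze].
/oxafidiebo/: /d/ is a stop between vowels /i/ and /i/, so it spirantizes to the fricative [z]. /b/ is a stop between vowels /e/ and /o/, so it spirantizes to the fricative [v]. → [oxafizievo].
/zofatazupoosuu/: /t/ is a stop between vowels /a/ and /a/, so it spirantizes to the fricative [s]. /p/ is a stop between vowels /u/ and /o/, so it spirantizes to the fricative [f]. → [zofasazufoosuu].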